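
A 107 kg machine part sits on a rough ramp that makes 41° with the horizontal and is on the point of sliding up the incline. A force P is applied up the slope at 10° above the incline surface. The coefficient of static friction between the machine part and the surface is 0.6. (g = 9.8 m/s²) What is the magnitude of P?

P ≈ 1070 N

On the verge of sliding up the incline, friction equals μN and acts down the slope.
Perpendicular: N + P sin 10° = W cos 41° = 791.4 N.
Along incline: P cos 10° = W sin 41° + μN  with W sin 41° = 687.9 N.
Solving the pair for P and N: P = 1068 N, N = 606 N (and f = μN = 363.6 N).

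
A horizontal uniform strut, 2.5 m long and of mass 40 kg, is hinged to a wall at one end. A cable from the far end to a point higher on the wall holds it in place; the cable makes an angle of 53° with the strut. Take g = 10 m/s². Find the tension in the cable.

Take torques about the hinge: T sin 53° · 2.5 = 40×10×1.25 = 500 N·m.
So T = 500 / (0.7986 × 2.5) = 250.43 N.

T ≈ 250 N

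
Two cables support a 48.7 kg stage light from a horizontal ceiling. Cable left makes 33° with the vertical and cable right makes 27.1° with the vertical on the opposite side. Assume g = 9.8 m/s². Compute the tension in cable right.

Angles from the horizontal: cable left is 90° − 33° = 57°, cable right is 90° − 27.1° = 62.9°.
Weight W = 48.7 × 9.8 = 477.3 N acts straight down.
Horizontal: T_left cos 57° = T_right cos 62.9°  →  T_left = 0.8364 T_right.
Vertical: T_left sin 57° + T_right sin 62.9° = 477.3.
Substituting the horizontal relation into the vertical equation gives 1.592 T_right = 477.3, so T_right = 299.8 N.

T_right ≈ 300 N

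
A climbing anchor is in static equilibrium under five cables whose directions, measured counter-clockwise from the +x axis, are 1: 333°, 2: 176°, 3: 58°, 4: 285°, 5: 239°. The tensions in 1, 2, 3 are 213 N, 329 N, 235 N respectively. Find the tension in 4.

Resolve: ΣF_x = 213 cos 333° + 329 cos 176° + 235 cos 58° + T_4 cos 285° + T_5 cos 239° = 0.
        ΣF_y = 213 sin 333° + 329 sin 176° + 235 sin 58° + T_4 sin 285° + T_5 sin 239° = 0.
The known terms sum to (-13.88, 125.5) N, so 0.2588 T_4 − 0.5150 T_5 = 13.88 and -0.9659 T_4 − 0.8572 T_5 = -125.5.
Solving simultaneously: T_4 = 106.4 N, T_5 = 26.53 N.

T_4 ≈ 106 N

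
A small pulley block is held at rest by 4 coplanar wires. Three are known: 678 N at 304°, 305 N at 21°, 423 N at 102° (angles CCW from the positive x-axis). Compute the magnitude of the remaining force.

F ≈ 577 N

Sum the known components: ΣF_x = 575.9 N, ΣF_y = -39.03 N.
For equilibrium the remaining force must supply (−ΣF_x, −ΣF_y) = (-575.9, 39.03) N.
Magnitude = √((-575.9)² + (39.03)²) = 577.2 N; direction = atan2(39.03, -575.9) = 176.1°.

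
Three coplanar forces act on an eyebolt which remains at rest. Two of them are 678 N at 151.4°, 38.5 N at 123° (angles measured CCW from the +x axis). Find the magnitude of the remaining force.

F ≈ 712 N

Sum the known components: ΣF_x = -616.2 N, ΣF_y = 356.8 N.
For equilibrium the remaining force must supply (−ΣF_x, −ΣF_y) = (616.2, -356.8) N.
Magnitude = √((616.2)² + (-356.8)²) = 712.1 N; direction = atan2(-356.8, 616.2) = 329.9°.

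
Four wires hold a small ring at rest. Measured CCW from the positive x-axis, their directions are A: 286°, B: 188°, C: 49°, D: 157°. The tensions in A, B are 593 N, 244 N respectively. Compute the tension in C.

Resolve: ΣF_x = 593 cos 286° + 244 cos 188° + T_C cos 49° + T_D cos 157° = 0.
        ΣF_y = 593 sin 286° + 244 sin 188° + T_C sin 49° + T_D sin 157° = 0.
The known terms sum to (-78.17, -604) N, so 0.6561 T_C − 0.9205 T_D = 78.17 and 0.7547 T_C + 0.3907 T_D = 604.
Solving simultaneously: T_C = 616.7 N, T_D = 354.6 N.

T_C ≈ 617 N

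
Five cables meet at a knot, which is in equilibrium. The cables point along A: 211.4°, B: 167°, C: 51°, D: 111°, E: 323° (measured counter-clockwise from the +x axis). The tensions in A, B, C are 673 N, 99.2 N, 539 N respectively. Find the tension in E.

Resolve: ΣF_x = 673 cos 211.4° + 99.2 cos 167° + 539 cos 51° + T_D cos 111° + T_E cos 323° = 0.
        ΣF_y = 673 sin 211.4° + 99.2 sin 167° + 539 sin 51° + T_D sin 111° + T_E sin 323° = 0.
The known terms sum to (-331.9, 90.56) N, so -0.3584 T_D + 0.7986 T_E = 331.9 and 0.9336 T_D − 0.6018 T_E = -90.56.
Solving simultaneously: T_D = 240.4 N, T_E = 523.5 N.

T_E ≈ 523 N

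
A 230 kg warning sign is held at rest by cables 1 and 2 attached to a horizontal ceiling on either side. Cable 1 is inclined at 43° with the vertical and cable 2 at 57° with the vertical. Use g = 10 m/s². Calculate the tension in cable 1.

T_1 ≈ 1960 N

Angles from the horizontal: cable 1 is 90° − 43° = 47°, cable 2 is 90° − 57° = 33°.
Weight W = 230 × 10 = 2300 N acts straight down.
Horizontal: T_1 cos 47° = T_2 cos 33°  →  T_2 = 0.8132 T_1.
Vertical: T_1 sin 47° + T_2 sin 33° = 2300.
Substituting the horizontal relation into the vertical equation gives 1.174 T_1 = 2300, so T_1 = 1959 N.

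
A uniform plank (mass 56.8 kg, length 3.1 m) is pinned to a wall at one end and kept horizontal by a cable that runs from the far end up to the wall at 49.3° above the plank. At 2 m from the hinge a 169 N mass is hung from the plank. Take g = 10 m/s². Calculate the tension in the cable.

Take torques about the hinge: T sin 49.3° · 3.1 = 56.8×10×1.55 + 169×2 = 1218.4 N·m.
So T = 1218.4 / (0.7581 × 3.1) = 518.42 N.

T ≈ 518 N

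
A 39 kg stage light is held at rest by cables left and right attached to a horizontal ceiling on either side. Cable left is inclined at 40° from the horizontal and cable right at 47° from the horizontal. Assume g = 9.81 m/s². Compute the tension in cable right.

Weight W = 39 × 9.81 = 382.6 N acts straight down.
Horizontal: T_left cos 40° = T_right cos 47°  →  T_left = 0.8903 T_right.
Vertical: T_left sin 40° + T_right sin 47° = 382.6.
Substituting the horizontal relation into the vertical equation gives 1.304 T_right = 382.6, so T_right = 293.5 N.

T_right ≈ 293 N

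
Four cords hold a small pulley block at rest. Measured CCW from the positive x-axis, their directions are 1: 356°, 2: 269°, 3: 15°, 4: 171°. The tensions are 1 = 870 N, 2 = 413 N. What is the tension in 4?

T_4 ≈ 1670 N

Resolve: ΣF_x = 870 cos 356° + 413 cos 269° + T_3 cos 15° + T_4 cos 171° = 0.
        ΣF_y = 870 sin 356° + 413 sin 269° + T_3 sin 15° + T_4 sin 171° = 0.
The known terms sum to (860.7, -473.6) N, so 0.9659 T_3 − 0.9877 T_4 = -860.7 and 0.2588 T_3 + 0.1564 T_4 = 473.6.
Solving simultaneously: T_3 = 819.1 N, T_4 = 1672 N.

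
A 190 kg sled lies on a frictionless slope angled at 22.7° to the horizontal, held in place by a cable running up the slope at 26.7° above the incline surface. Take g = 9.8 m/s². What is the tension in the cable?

Take axes along and perpendicular to the incline. Weight components: W sin 22.7° = 718.6 N down-slope, W cos 22.7° = 1718 N into the surface.
Along incline: T cos 26.7° = W sin 22.7° → T = 804.3 N.
Perpendicular: N = W cos 22.7° − T sin 26.7° = 1356 N.

T ≈ 804 N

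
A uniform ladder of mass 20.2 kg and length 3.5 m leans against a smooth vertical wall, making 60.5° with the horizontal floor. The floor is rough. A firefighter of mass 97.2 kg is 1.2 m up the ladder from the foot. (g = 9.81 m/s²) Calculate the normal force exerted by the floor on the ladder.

ΣF_y = 0: N_floor = 20.2×9.81 + 97.2×9.81 = 1151.7 N.

N_floor ≈ 1150 N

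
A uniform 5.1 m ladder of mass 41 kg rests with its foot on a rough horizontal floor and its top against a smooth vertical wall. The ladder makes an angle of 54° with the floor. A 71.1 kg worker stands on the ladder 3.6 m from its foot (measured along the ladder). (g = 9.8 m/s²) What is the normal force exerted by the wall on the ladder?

N_wall ≈ 503 N

Torques about the foot: N_wall · 5.1 sin 54° = 41×9.8×2.55 cos 54° + 71.1×9.8×3.6 cos 54° → N_wall = 503.31 N.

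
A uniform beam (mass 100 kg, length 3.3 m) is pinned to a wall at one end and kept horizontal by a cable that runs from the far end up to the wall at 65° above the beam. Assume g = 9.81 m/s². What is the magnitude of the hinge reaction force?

Take torques about the hinge: T sin 65° · 3.3 = 100×9.81×1.65 = 1618.6 N·m.
So T = 1618.6 / (0.9063 × 3.3) = 541.21 N.
ΣF_x = 0: H_x = T cos 65° = 228.72 N.
ΣF_y = 0: H_y = (100×9.81) − T sin 65° = 981 − 490.5 = 490.5 N.
|H| = √(H_x² + H_y²) = √((228.72)² + (490.5)²) = 541.21 N.

|H| ≈ 541 N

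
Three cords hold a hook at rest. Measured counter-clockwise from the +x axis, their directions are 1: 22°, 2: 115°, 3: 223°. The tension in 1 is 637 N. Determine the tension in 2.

T_2 ≈ 240 N

Resolve: ΣF_x = 637 cos 22° + T_2 cos 115° + T_3 cos 223° = 0.
        ΣF_y = 637 sin 22° + T_2 sin 115° + T_3 sin 223° = 0.
The known terms sum to (590.6, 238.6) N, so -0.4226 T_2 − 0.7314 T_3 = -590.6 and 0.9063 T_2 − 0.6820 T_3 = -238.6.
Solving simultaneously: T_2 = 240 N, T_3 = 668.9 N.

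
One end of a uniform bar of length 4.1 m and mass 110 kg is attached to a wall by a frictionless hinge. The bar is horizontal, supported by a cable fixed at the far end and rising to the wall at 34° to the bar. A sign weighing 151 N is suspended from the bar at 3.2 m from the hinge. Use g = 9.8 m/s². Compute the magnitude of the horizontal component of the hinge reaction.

H_x ≈ 974 N

Take torques about the hinge: T sin 34° · 4.1 = 110×9.8×2.05 + 151×3.2 = 2693.1 N·m.
So T = 2693.1 / (0.5592 × 4.1) = 1174.6 N.
ΣF_x = 0: H_x = T cos 34° = 973.83 N.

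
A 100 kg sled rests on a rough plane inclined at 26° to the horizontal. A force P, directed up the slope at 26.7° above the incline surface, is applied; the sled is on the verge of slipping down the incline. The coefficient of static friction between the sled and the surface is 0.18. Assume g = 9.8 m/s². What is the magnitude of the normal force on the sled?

On the verge of sliding down the incline, friction equals μN and acts up the slope.
Perpendicular: N + P sin 26.7° = W cos 26° = 880.8 N.
Along incline: P cos 26.7° + μN = W sin 26° with W sin 26° = 429.6 N.
Solving the pair for P and N: P = 333.6 N, N = 730.9 N (and f = μN = 131.6 N).

N ≈ 731 N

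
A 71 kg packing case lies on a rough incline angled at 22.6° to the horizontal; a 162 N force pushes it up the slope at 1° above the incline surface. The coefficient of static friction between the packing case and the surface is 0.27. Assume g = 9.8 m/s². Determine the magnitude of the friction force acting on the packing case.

f ≈ 105 N

Axes along / perpendicular to the incline. W sin 22.6° = 267.4 N down-slope; W cos 22.6° = 642.4 N into the surface.
Perpendicular: N = W cos 22.6° − P sin 1° = 642.4 − 2.827 = 639.5 N.
Along incline: P cos 1° + f = W sin 22.6° (friction acts up-slope) → f = 267.4 − 162 = 105.4 N.
|f| = 105.4 N ≤ μN = 172.7 N, so the packing case is indeed static.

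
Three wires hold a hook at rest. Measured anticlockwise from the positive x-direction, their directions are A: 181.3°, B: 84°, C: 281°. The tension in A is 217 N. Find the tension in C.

Resolve: ΣF_x = 217 cos 181.3° + T_B cos 84° + T_C cos 281° = 0.
        ΣF_y = 217 sin 181.3° + T_B sin 84° + T_C sin 281° = 0.
The known terms sum to (-216.9, -4.923) N, so 0.1045 T_B + 0.1908 T_C = 216.9 and 0.9945 T_B − 0.9816 T_C = 4.923.
Solving simultaneously: T_B = 731.6 N, T_C = 736.2 N.

T_C ≈ 736 N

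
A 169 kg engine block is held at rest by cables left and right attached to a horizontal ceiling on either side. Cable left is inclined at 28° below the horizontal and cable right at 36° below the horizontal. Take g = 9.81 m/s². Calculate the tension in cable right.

T_right ≈ 1630 N

Weight W = 169 × 9.81 = 1658 N acts straight down.
Horizontal: T_left cos 28° = T_right cos 36°  →  T_left = 0.9163 T_right.
Vertical: T_left sin 28° + T_right sin 36° = 1658.
Substituting the horizontal relation into the vertical equation gives 1.018 T_right = 1658, so T_right = 1629 N.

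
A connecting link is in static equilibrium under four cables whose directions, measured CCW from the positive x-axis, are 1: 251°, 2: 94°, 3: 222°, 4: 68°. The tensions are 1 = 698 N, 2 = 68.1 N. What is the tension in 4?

Resolve: ΣF_x = 698 cos 251° + 68.1 cos 94° + T_3 cos 222° + T_4 cos 68° = 0.
        ΣF_y = 698 sin 251° + 68.1 sin 94° + T_3 sin 222° + T_4 sin 68° = 0.
The known terms sum to (-232, -592) N, so -0.7431 T_3 + 0.3746 T_4 = 232 and -0.6691 T_3 + 0.9272 T_4 = 592.
Solving simultaneously: T_3 = 15.23 N, T_4 = 649.5 N.

T_4 ≈ 650 N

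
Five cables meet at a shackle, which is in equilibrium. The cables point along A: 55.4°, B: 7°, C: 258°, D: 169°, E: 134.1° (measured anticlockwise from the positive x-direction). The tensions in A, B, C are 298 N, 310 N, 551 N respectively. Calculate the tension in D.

T_D ≈ 144 N

Resolve: ΣF_x = 298 cos 55.4° + 310 cos 7° + 551 cos 258° + T_D cos 169° + T_E cos 134.1° = 0.
        ΣF_y = 298 sin 55.4° + 310 sin 7° + 551 sin 258° + T_D sin 169° + T_E sin 134.1° = 0.
The known terms sum to (362.3, -255.9) N, so -0.9816 T_D − 0.6959 T_E = -362.3 and 0.1908 T_D + 0.7181 T_E = 255.9.
Solving simultaneously: T_D = 143.6 N, T_E = 318.2 N.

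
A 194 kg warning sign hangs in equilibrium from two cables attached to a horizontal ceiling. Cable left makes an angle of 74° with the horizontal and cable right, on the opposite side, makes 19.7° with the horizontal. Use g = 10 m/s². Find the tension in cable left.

T_left ≈ 1830 N

Weight W = 194 × 10 = 1940 N acts straight down.
Horizontal: T_left cos 74° = T_right cos 19.7°  →  T_right = 0.2928 T_left.
Vertical: T_left sin 74° + T_right sin 19.7° = 1940.
Substituting the horizontal relation into the vertical equation gives 1.06 T_left = 1940, so T_left = 1830 N.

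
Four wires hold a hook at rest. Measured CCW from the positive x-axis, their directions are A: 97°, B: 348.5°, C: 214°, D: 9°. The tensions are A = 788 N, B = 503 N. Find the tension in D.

Resolve: ΣF_x = 788 cos 97° + 503 cos 348.5° + T_C cos 214° + T_D cos 9° = 0.
        ΣF_y = 788 sin 97° + 503 sin 348.5° + T_C sin 214° + T_D sin 9° = 0.
The known terms sum to (396.9, 681.8) N, so -0.8290 T_C + 0.9877 T_D = -396.9 and -0.5592 T_C + 0.1564 T_D = -681.8.
Solving simultaneously: T_C = 1447 N, T_D = 812.4 N.

T_D ≈ 812 N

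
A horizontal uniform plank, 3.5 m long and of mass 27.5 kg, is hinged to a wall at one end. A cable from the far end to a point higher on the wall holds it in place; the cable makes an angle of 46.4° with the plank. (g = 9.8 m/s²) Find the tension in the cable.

Take torques about the hinge: T sin 46.4° · 3.5 = 27.5×9.8×1.75 = 471.62 N·m.
So T = 471.62 / (0.7242 × 3.5) = 186.07 N.

T ≈ 186 N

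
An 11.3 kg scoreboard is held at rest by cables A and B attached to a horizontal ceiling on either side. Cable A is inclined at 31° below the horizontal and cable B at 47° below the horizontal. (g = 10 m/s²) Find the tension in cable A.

T_A ≈ 78.8 N

Weight W = 11.3 × 10 = 113 N acts straight down.
Horizontal: T_A cos 31° = T_B cos 47°  →  T_B = 1.257 T_A.
Vertical: T_A sin 31° + T_B sin 47° = 113.
Substituting the horizontal relation into the vertical equation gives 1.434 T_A = 113, so T_A = 78.79 N.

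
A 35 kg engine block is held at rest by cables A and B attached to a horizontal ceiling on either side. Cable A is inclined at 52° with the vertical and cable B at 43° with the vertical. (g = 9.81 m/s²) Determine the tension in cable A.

Angles from the horizontal: cable A is 90° − 52° = 38°, cable B is 90° − 43° = 47°.
Weight W = 35 × 9.81 = 343.4 N acts straight down.
Horizontal: T_A cos 38° = T_B cos 47°  →  T_B = 1.155 T_A.
Vertical: T_A sin 38° + T_B sin 47° = 343.4.
Substituting the horizontal relation into the vertical equation gives 1.461 T_A = 343.4, so T_A = 235.1 N.

T_A ≈ 235 N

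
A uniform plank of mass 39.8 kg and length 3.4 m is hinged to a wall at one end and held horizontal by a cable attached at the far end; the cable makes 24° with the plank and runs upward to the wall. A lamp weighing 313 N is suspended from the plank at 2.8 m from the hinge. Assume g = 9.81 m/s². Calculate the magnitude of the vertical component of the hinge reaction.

Take torques about the hinge: T sin 24° · 3.4 = 39.8×9.81×1.7 + 313×2.8 = 1540.1 N·m.
So T = 1540.1 / (0.4067 × 3.4) = 1113.7 N.
ΣF_y = 0: H_y = (39.8×9.81 + 313) − T sin 24° = 703.44 − 452.98 = 250.45 N.

|H_y| ≈ 250 N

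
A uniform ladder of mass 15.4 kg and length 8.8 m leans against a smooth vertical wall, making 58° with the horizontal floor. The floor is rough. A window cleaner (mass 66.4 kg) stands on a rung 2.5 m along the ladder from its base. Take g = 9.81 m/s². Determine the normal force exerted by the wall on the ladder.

Torques about the foot: N_wall · 8.8 sin 58° = 15.4×9.81×4.4 cos 58° + 66.4×9.81×2.5 cos 58° → N_wall = 162.83 N.

N_wall ≈ 163 N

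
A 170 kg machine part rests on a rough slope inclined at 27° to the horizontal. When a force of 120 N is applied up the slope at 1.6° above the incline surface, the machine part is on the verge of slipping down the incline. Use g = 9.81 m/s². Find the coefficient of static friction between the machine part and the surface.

μ ≈ 0.430

On the verge of sliding down the incline, friction is at its maximum μN and acts up the slope.
Perpendicular to incline: N = W cos 27° − P sin 1.6° = 1486 − 3.351 = 1483 N.
Along incline: P cos 1.6° + μN = W sin 27° → μ = (W sin 27° − P cos 1.6°) / N = 0.4298.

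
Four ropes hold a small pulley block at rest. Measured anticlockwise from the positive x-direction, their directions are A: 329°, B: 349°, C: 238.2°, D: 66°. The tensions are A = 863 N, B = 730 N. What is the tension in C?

T_C ≈ 11600 N

Resolve: ΣF_x = 863 cos 329° + 730 cos 349° + T_C cos 238.2° + T_D cos 66° = 0.
        ΣF_y = 863 sin 329° + 730 sin 349° + T_C sin 238.2° + T_D sin 66° = 0.
The known terms sum to (1456, -583.8) N, so -0.5270 T_C + 0.4067 T_D = -1456 and -0.8499 T_C + 0.9135 T_D = 583.8.
Solving simultaneously: T_C = 11550 N, T_D = 11390 N.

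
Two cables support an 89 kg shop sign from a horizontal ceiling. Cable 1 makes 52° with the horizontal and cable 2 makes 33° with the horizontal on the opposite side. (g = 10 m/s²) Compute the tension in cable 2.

T_2 ≈ 550 N

Weight W = 89 × 10 = 890 N acts straight down.
Horizontal: T_1 cos 52° = T_2 cos 33°  →  T_1 = 1.362 T_2.
Vertical: T_1 sin 52° + T_2 sin 33° = 890.
Substituting the horizontal relation into the vertical equation gives 1.618 T_2 = 890, so T_2 = 550 N.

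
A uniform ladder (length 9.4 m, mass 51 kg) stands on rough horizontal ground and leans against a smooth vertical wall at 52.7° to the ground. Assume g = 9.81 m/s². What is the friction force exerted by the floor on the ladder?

Torques about the foot: N_wall · 9.4 sin 52.7° = 51×9.81×4.7 cos 52.7° → N_wall = 190.57 N.
ΣF_x = 0: f_floor = N_wall = 190.57 N.

f ≈ 191 N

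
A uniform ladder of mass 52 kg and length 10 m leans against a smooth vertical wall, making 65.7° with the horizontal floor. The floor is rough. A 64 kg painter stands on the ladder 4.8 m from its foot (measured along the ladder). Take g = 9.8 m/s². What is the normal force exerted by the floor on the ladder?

ΣF_y = 0: N_floor = 52×9.8 + 64×9.8 = 1136.8 N.

N_floor ≈ 1140 N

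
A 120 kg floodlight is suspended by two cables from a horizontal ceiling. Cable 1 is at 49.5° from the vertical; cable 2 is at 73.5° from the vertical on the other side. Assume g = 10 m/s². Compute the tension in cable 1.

Angles from the horizontal: cable 1 is 90° − 49.5° = 40.5°, cable 2 is 90° − 73.5° = 16.5°.
Weight W = 120 × 10 = 1200 N acts straight down.
Horizontal: T_1 cos 40.5° = T_2 cos 16.5°  →  T_2 = 0.7931 T_1.
Vertical: T_1 sin 40.5° + T_2 sin 16.5° = 1200.
Substituting the horizontal relation into the vertical equation gives 0.8747 T_1 = 1200, so T_1 = 1372 N.

T_1 ≈ 1370 N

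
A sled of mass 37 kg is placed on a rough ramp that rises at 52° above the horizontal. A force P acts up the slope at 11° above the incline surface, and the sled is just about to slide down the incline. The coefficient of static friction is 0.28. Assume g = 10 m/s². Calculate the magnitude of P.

On the verge of sliding down the incline, friction equals μN and acts up the slope.
Perpendicular: N + P sin 11° = W cos 52° = 227.8 N.
Along incline: P cos 11° + μN = W sin 52° with W sin 52° = 291.6 N.
Solving the pair for P and N: P = 245.4 N, N = 181 N (and f = μN = 50.67 N).

P ≈ 245 N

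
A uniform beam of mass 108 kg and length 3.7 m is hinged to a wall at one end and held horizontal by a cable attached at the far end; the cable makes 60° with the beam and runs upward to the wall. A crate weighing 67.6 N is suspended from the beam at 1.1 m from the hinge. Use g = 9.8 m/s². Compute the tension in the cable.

Take torques about the hinge: T sin 60° · 3.7 = 108×9.8×1.85 + 67.6×1.1 = 2032.4 N·m.
So T = 2032.4 / (0.8660 × 3.7) = 634.27 N.

T ≈ 634 N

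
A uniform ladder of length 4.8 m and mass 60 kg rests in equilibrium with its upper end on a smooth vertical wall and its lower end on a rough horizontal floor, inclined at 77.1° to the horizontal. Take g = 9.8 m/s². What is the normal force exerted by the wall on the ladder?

Torques about the foot: N_wall · 4.8 sin 77.1° = 60×9.8×2.4 cos 77.1° → N_wall = 67.335 N.

N_wall ≈ 67.3 N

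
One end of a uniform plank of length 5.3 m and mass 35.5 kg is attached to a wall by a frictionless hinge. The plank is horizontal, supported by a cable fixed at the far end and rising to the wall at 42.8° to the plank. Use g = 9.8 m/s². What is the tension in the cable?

Take torques about the hinge: T sin 42.8° · 5.3 = 35.5×9.8×2.65 = 921.94 N·m.
So T = 921.94 / (0.6794 × 5.3) = 256.02 N.

T ≈ 256 N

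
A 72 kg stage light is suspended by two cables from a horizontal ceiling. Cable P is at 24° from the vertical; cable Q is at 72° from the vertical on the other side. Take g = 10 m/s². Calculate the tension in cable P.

Angles from the horizontal: cable P is 90° − 24° = 66°, cable Q is 90° − 72° = 18°.
Weight W = 72 × 10 = 720 N acts straight down.
Horizontal: T_P cos 66° = T_Q cos 18°  →  T_Q = 0.4277 T_P.
Vertical: T_P sin 66° + T_Q sin 18° = 720.
Substituting the horizontal relation into the vertical equation gives 1.046 T_P = 720, so T_P = 688.5 N.

T_P ≈ 689 N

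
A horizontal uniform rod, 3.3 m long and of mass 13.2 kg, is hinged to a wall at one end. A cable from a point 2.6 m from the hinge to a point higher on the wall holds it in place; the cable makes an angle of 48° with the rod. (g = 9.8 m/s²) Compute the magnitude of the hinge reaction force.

Take torques about the hinge: T sin 48° · 2.6 = 13.2×9.8×1.65 = 213.44 N·m.
So T = 213.44 / (0.7431 × 2.6) = 110.47 N.
ΣF_x = 0: H_x = T cos 48° = 73.918 N.
ΣF_y = 0: H_y = (13.2×9.8) − T sin 48° = 129.36 − 82.094 = 47.266 N.
|H| = √(H_x² + H_y²) = √((73.918)² + (47.266)²) = 87.738 N.

|H| ≈ 87.7 N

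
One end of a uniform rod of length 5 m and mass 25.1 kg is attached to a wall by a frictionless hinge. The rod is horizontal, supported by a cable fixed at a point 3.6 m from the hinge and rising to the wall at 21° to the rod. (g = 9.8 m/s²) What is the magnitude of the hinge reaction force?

Take torques about the hinge: T sin 21° · 3.6 = 25.1×9.8×2.5 = 614.95 N·m.
So T = 614.95 / (0.3584 × 3.6) = 476.66 N.
ΣF_x = 0: H_x = T cos 21° = 445 N.
ΣF_y = 0: H_y = (25.1×9.8) − T sin 21° = 245.98 − 170.82 = 75.161 N.
|H| = √(H_x² + H_y²) = √((445)² + (75.161)²) = 451.3 N.

|H| ≈ 451 N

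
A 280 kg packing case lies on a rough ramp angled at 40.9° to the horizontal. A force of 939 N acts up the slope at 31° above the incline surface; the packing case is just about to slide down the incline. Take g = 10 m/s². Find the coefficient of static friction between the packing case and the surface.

On the verge of sliding down the incline, friction is at its maximum μN and acts up the slope.
Perpendicular to incline: N = W cos 40.9° − P sin 31° = 2116 − 483.6 = 1633 N.
Along incline: P cos 31° + μN = W sin 40.9° → μ = (W sin 40.9° − P cos 31°) / N = 0.6298.

μ ≈ 0.630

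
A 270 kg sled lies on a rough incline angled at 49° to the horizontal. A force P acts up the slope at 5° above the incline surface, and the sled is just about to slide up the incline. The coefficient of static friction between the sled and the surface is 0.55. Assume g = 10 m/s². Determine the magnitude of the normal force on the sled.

On the verge of sliding up the incline, friction equals μN and acts down the slope.
Perpendicular: N + P sin 5° = W cos 49° = 1771 N.
Along incline: P cos 5° = W sin 49° + μN  with W sin 49° = 2038 N.
Solving the pair for P and N: P = 2885 N, N = 1520 N (and f = μN = 836 N).

N ≈ 1520 N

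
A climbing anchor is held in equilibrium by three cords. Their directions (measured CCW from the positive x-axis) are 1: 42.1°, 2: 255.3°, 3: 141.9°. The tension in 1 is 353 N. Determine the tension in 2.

Resolve: ΣF_x = 353 cos 42.1° + T_2 cos 255.3° + T_3 cos 141.9° = 0.
        ΣF_y = 353 sin 42.1° + T_2 sin 255.3° + T_3 sin 141.9° = 0.
The known terms sum to (261.9, 236.7) N, so -0.2538 T_2 − 0.7869 T_3 = -261.9 and -0.9673 T_2 + 0.6170 T_3 = -236.7.
Solving simultaneously: T_2 = 379 N, T_3 = 210.6 N.

T_2 ≈ 379 N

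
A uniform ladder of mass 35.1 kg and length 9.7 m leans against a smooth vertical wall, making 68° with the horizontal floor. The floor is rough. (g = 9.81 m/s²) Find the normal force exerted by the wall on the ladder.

Torques about the foot: N_wall · 9.7 sin 68° = 35.1×9.81×4.85 cos 68° → N_wall = 69.559 N.

N_wall ≈ 69.6 N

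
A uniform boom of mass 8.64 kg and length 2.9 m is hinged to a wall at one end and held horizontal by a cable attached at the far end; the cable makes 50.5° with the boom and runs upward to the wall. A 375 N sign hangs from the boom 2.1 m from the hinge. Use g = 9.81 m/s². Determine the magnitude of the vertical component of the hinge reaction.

|H_y| ≈ 146 N

Take torques about the hinge: T sin 50.5° · 2.9 = 8.64×9.81×1.45 + 375×2.1 = 910.4 N·m.
So T = 910.4 / (0.7716 × 2.9) = 406.84 N.
ΣF_y = 0: H_y = (8.64×9.81 + 375) − T sin 50.5° = 459.76 − 313.93 = 145.83 N.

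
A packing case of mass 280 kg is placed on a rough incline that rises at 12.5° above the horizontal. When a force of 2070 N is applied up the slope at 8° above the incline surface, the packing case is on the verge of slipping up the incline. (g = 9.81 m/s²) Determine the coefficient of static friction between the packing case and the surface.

μ ≈ 0.608

On the verge of sliding up the incline, friction is at its maximum μN and acts down the slope.
Perpendicular to incline: N = W cos 12.5° − P sin 8° = 2682 − 288.1 = 2394 N.
Along incline: P cos 8° − μN = W sin 12.5° → μ = −(W sin 12.5° − P cos 8°) / N = 0.608.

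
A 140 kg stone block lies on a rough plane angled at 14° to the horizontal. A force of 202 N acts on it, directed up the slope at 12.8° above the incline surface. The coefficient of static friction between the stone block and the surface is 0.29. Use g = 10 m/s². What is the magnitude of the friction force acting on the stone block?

f ≈ 142 N

Axes along / perpendicular to the incline. W sin 14° = 338.7 N down-slope; W cos 14° = 1358 N into the surface.
Perpendicular: N = W cos 14° − P sin 12.8° = 1358 − 44.75 = 1314 N.
Along incline: P cos 12.8° + f = W sin 14° (friction acts up-slope) → f = 338.7 − 197 = 141.7 N.
|f| = 141.7 N ≤ μN = 381 N, so the stone block is indeed static.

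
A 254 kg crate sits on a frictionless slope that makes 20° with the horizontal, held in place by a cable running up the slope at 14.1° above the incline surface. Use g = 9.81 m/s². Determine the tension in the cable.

T ≈ 879 N

Take axes along and perpendicular to the incline. Weight components: W sin 20° = 852.2 N down-slope, W cos 20° = 2341 N into the surface.
Along incline: T cos 14.1° = W sin 20° → T = 878.7 N.
Perpendicular: N = W cos 20° − T sin 14.1° = 2127 N.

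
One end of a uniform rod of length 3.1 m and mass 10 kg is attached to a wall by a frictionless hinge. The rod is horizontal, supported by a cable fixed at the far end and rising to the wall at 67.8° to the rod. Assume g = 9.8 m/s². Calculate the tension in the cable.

T ≈ 52.9 N

Take torques about the hinge: T sin 67.8° · 3.1 = 10×9.8×1.55 = 151.9 N·m.
So T = 151.9 / (0.9259 × 3.1) = 52.923 N.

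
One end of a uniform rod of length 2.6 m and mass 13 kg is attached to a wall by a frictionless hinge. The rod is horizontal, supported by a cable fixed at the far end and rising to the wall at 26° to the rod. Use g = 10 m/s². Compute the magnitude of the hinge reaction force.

|H| ≈ 148 N

Take torques about the hinge: T sin 26° · 2.6 = 13×10×1.3 = 169 N·m.
So T = 169 / (0.4384 × 2.6) = 148.28 N.
ΣF_x = 0: H_x = T cos 26° = 133.27 N.
ΣF_y = 0: H_y = (13×10) − T sin 26° = 130 − 65 = 65 N.
|H| = √(H_x² + H_y²) = √((133.27)² + (65)²) = 148.28 N.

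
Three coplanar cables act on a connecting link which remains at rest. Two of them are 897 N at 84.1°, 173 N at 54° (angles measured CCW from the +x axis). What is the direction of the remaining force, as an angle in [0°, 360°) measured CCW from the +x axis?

θ ≈ 259°

Sum the known components: ΣF_x = 193.9 N, ΣF_y = 1032 N.
For equilibrium the remaining force must supply (−ΣF_x, −ΣF_y) = (-193.9, -1032) N.
Magnitude = √((-193.9)² + (-1032)²) = 1050 N; direction = atan2(-1032, -193.9) = 259.4°.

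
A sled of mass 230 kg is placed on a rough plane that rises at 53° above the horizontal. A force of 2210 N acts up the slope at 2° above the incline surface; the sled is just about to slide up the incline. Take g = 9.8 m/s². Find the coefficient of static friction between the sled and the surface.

On the verge of sliding up the incline, friction is at its maximum μN and acts down the slope.
Perpendicular to incline: N = W cos 53° − P sin 2° = 1356 − 77.13 = 1279 N.
Along incline: P cos 2° − μN = W sin 53° → μ = −(W sin 53° − P cos 2°) / N = 0.3193.

μ ≈ 0.319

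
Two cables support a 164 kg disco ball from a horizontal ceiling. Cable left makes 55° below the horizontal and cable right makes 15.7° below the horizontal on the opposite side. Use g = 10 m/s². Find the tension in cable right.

Weight W = 164 × 10 = 1640 N acts straight down.
Horizontal: T_left cos 55° = T_right cos 15.7°  →  T_left = 1.678 T_right.
Vertical: T_left sin 55° + T_right sin 15.7° = 1640.
Substituting the horizontal relation into the vertical equation gives 1.645 T_right = 1640, so T_right = 996.7 N.

T_right ≈ 997 N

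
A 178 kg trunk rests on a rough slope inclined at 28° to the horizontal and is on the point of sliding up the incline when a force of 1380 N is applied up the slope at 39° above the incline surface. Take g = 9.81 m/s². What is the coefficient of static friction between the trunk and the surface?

μ ≈ 0.375

On the verge of sliding up the incline, friction is at its maximum μN and acts down the slope.
Perpendicular to incline: N = W cos 28° − P sin 39° = 1542 − 868.5 = 673.3 N.
Along incline: P cos 39° − μN = W sin 28° → μ = −(W sin 28° − P cos 39°) / N = 0.3753.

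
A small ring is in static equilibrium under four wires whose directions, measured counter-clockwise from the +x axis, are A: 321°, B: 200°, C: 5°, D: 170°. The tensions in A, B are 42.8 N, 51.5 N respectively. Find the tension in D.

Resolve: ΣF_x = 42.8 cos 321° + 51.5 cos 200° + T_C cos 5° + T_D cos 170° = 0.
        ΣF_y = 42.8 sin 321° + 51.5 sin 200° + T_C sin 5° + T_D sin 170° = 0.
The known terms sum to (-15.13, -44.55) N, so 0.9962 T_C − 0.9848 T_D = 15.13 and 0.0872 T_C + 0.1736 T_D = 44.55.
Solving simultaneously: T_C = 179.7 N, T_D = 166.4 N.

T_D ≈ 166 N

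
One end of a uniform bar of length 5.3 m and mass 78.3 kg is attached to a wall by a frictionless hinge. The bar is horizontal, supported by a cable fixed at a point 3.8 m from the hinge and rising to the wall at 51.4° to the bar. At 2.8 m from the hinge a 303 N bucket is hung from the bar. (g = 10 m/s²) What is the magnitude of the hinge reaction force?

Take torques about the hinge: T sin 51.4° · 3.8 = 78.3×10×2.65 + 303×2.8 = 2923.3 N·m.
So T = 2923.3 / (0.7815 × 3.8) = 984.37 N.
ΣF_x = 0: H_x = T cos 51.4° = 614.13 N.
ΣF_y = 0: H_y = (78.3×10 + 303) − T sin 51.4° = 1086 − 769.3 = 316.7 N.
|H| = √(H_x² + H_y²) = √((614.13)² + (316.7)²) = 690.98 N.

|H| ≈ 691 N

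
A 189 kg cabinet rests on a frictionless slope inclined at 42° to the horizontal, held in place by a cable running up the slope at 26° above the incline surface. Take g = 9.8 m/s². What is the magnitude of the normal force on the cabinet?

Take axes along and perpendicular to the incline. Weight components: W sin 42° = 1239 N down-slope, W cos 42° = 1376 N into the surface.
Along incline: T cos 26° = W sin 42° → T = 1379 N.
Perpendicular: N = W cos 42° − T sin 26° = 772 N.

N ≈ 772 N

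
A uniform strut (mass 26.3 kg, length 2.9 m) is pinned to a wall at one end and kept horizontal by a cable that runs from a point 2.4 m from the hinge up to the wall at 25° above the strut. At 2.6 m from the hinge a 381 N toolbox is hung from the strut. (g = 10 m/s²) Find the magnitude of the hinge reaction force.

|H| ≈ 1230 N

Take torques about the hinge: T sin 25° · 2.4 = 26.3×10×1.45 + 381×2.6 = 1372 N·m.
So T = 1372 / (0.4226 × 2.4) = 1352.6 N.
ΣF_x = 0: H_x = T cos 25° = 1225.9 N.
ΣF_y = 0: H_y = (26.3×10 + 381) − T sin 25° = 644 − 571.65 = 72.354 N.
|H| = √(H_x² + H_y²) = √((1225.9)² + (72.354)²) = 1228 N.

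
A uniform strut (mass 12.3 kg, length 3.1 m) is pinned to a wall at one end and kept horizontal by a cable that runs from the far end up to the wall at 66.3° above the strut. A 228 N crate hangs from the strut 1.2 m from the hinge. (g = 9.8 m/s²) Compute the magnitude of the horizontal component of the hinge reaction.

H_x ≈ 65.2 N

Take torques about the hinge: T sin 66.3° · 3.1 = 12.3×9.8×1.55 + 228×1.2 = 460.44 N·m.
So T = 460.44 / (0.9157 × 3.1) = 162.21 N.
ΣF_x = 0: H_x = T cos 66.3° = 65.199 N.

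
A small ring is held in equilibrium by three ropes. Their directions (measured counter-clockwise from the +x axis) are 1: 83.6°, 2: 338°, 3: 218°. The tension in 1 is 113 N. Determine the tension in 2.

Resolve: ΣF_x = 113 cos 83.6° + T_2 cos 338° + T_3 cos 218° = 0.
        ΣF_y = 113 sin 83.6° + T_2 sin 338° + T_3 sin 218° = 0.
The known terms sum to (12.6, 112.3) N, so 0.9272 T_2 − 0.7880 T_3 = -12.6 and -0.3746 T_2 − 0.6157 T_3 = -112.3.
Solving simultaneously: T_2 = 93.23 N, T_3 = 125.7 N.

T_2 ≈ 93.2 N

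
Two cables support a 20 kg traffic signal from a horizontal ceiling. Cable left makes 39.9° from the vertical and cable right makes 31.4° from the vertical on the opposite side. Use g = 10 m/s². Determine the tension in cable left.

Angles from the horizontal: cable left is 90° − 39.9° = 50.1°, cable right is 90° − 31.4° = 58.6°.
Weight W = 20 × 10 = 200 N acts straight down.
Horizontal: T_left cos 50.1° = T_right cos 58.6°  →  T_right = 1.231 T_left.
Vertical: T_left sin 50.1° + T_right sin 58.6° = 200.
Substituting the horizontal relation into the vertical equation gives 1.818 T_left = 200, so T_left = 110 N.

T_left ≈ 110 N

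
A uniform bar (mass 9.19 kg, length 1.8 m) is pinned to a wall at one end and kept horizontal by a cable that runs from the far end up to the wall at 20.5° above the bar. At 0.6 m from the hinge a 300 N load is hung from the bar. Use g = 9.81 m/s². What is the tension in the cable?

T ≈ 414 N

Take torques about the hinge: T sin 20.5° · 1.8 = 9.19×9.81×0.9 + 300×0.6 = 261.14 N·m.
So T = 261.14 / (0.3502 × 1.8) = 414.26 N.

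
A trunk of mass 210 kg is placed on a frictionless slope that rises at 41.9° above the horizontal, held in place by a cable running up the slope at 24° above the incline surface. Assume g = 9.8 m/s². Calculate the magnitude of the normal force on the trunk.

Take axes along and perpendicular to the incline. Weight components: W sin 41.9° = 1374 N down-slope, W cos 41.9° = 1532 N into the surface.
Along incline: T cos 24° = W sin 41.9° → T = 1504 N.
Perpendicular: N = W cos 41.9° − T sin 24° = 919.9 N.

N ≈ 920 N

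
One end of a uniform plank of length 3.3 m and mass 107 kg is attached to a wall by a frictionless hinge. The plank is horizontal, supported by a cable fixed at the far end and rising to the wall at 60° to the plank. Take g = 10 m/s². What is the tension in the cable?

Take torques about the hinge: T sin 60° · 3.3 = 107×10×1.65 = 1765.5 N·m.
So T = 1765.5 / (0.8660 × 3.3) = 617.76 N.

T ≈ 618 N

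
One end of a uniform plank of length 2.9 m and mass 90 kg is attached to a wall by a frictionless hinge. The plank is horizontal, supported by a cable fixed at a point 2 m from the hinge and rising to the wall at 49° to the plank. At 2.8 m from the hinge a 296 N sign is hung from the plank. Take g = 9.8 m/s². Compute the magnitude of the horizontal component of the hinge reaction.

H_x ≈ 916 N

Take torques about the hinge: T sin 49° · 2 = 90×9.8×1.45 + 296×2.8 = 2107.7 N·m.
So T = 2107.7 / (0.7547 × 2) = 1396.4 N.
ΣF_x = 0: H_x = T cos 49° = 916.1 N.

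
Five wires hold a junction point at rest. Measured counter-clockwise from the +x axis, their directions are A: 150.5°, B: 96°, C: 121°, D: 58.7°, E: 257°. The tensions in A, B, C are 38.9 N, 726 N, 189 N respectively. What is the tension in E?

T_E ≈ 2060 N

Resolve: ΣF_x = 38.9 cos 150.5° + 726 cos 96° + 189 cos 121° + T_D cos 58.7° + T_E cos 257° = 0.
        ΣF_y = 38.9 sin 150.5° + 726 sin 96° + 189 sin 121° + T_D sin 58.7° + T_E sin 257° = 0.
The known terms sum to (-207.1, 903.2) N, so 0.5195 T_D − 0.2250 T_E = 207.1 and 0.8545 T_D − 0.9744 T_E = -903.2.
Solving simultaneously: T_D = 1290 N, T_E = 2058 N.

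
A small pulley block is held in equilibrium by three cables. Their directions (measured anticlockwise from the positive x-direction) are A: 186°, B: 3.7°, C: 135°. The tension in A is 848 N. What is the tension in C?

T_C ≈ 45.3 N

Resolve: ΣF_x = 848 cos 186° + T_B cos 3.7° + T_C cos 135° = 0.
        ΣF_y = 848 sin 186° + T_B sin 3.7° + T_C sin 135° = 0.
The known terms sum to (-843.4, -88.64) N, so 0.9979 T_B − 0.7071 T_C = 843.4 and 0.0645 T_B + 0.7071 T_C = 88.64.
Solving simultaneously: T_B = 877.2 N, T_C = 45.30 N.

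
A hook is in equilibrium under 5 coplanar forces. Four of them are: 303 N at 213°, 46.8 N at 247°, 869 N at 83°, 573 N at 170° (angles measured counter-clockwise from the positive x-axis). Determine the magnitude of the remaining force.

Sum the known components: ΣF_x = -730.8 N, ΣF_y = 753.9 N.
For equilibrium the remaining force must supply (−ΣF_x, −ΣF_y) = (730.8, -753.9) N.
Magnitude = √((730.8)² + (-753.9)²) = 1050 N; direction = atan2(-753.9, 730.8) = 314.1°.

F ≈ 1050 N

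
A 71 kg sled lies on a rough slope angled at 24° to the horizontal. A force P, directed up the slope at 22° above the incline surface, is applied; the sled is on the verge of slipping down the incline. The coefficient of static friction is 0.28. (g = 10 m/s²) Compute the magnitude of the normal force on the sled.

On the verge of sliding down the incline, friction equals μN and acts up the slope.
Perpendicular: N + P sin 22° = W cos 24° = 648.6 N.
Along incline: P cos 22° + μN = W sin 24° with W sin 24° = 288.8 N.
Solving the pair for P and N: P = 130.3 N, N = 599.8 N (and f = μN = 167.9 N).

N ≈ 600 N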